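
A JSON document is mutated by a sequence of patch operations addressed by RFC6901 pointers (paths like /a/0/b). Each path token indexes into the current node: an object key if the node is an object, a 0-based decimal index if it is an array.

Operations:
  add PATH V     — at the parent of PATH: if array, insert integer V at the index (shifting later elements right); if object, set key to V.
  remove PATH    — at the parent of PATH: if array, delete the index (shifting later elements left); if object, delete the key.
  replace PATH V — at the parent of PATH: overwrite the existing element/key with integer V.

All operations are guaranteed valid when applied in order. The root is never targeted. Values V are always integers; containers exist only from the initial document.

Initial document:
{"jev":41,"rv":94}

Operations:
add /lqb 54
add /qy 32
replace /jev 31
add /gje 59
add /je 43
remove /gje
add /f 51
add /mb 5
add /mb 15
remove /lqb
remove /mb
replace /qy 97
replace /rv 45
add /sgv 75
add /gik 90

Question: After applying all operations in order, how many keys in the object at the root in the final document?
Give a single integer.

Answer: 7

Derivation:
After op 1 (add /lqb 54): {"jev":41,"lqb":54,"rv":94}
After op 2 (add /qy 32): {"jev":41,"lqb":54,"qy":32,"rv":94}
After op 3 (replace /jev 31): {"jev":31,"lqb":54,"qy":32,"rv":94}
After op 4 (add /gje 59): {"gje":59,"jev":31,"lqb":54,"qy":32,"rv":94}
After op 5 (add /je 43): {"gje":59,"je":43,"jev":31,"lqb":54,"qy":32,"rv":94}
After op 6 (remove /gje): {"je":43,"jev":31,"lqb":54,"qy":32,"rv":94}
After op 7 (add /f 51): {"f":51,"je":43,"jev":31,"lqb":54,"qy":32,"rv":94}
After op 8 (add /mb 5): {"f":51,"je":43,"jev":31,"lqb":54,"mb":5,"qy":32,"rv":94}
After op 9 (add /mb 15): {"f":51,"je":43,"jev":31,"lqb":54,"mb":15,"qy":32,"rv":94}
After op 10 (remove /lqb): {"f":51,"je":43,"jev":31,"mb":15,"qy":32,"rv":94}
After op 11 (remove /mb): {"f":51,"je":43,"jev":31,"qy":32,"rv":94}
After op 12 (replace /qy 97): {"f":51,"je":43,"jev":31,"qy":97,"rv":94}
After op 13 (replace /rv 45): {"f":51,"je":43,"jev":31,"qy":97,"rv":45}
After op 14 (add /sgv 75): {"f":51,"je":43,"jev":31,"qy":97,"rv":45,"sgv":75}
After op 15 (add /gik 90): {"f":51,"gik":90,"je":43,"jev":31,"qy":97,"rv":45,"sgv":75}
Size at the root: 7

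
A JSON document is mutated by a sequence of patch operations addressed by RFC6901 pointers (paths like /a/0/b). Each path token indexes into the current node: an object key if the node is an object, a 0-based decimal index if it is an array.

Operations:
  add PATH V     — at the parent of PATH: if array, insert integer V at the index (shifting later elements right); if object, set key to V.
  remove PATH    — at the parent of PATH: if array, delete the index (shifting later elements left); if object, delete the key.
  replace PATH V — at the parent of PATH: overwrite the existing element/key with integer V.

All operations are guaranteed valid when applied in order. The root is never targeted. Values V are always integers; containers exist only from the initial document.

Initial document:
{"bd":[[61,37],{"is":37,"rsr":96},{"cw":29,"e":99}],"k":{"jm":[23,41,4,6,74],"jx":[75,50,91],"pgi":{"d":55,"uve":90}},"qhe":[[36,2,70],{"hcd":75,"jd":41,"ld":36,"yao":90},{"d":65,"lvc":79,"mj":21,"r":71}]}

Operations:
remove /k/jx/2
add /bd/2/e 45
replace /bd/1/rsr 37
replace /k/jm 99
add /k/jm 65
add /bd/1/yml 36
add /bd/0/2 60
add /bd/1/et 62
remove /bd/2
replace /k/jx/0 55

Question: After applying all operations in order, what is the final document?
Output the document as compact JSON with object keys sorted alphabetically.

After op 1 (remove /k/jx/2): {"bd":[[61,37],{"is":37,"rsr":96},{"cw":29,"e":99}],"k":{"jm":[23,41,4,6,74],"jx":[75,50],"pgi":{"d":55,"uve":90}},"qhe":[[36,2,70],{"hcd":75,"jd":41,"ld":36,"yao":90},{"d":65,"lvc":79,"mj":21,"r":71}]}
After op 2 (add /bd/2/e 45): {"bd":[[61,37],{"is":37,"rsr":96},{"cw":29,"e":45}],"k":{"jm":[23,41,4,6,74],"jx":[75,50],"pgi":{"d":55,"uve":90}},"qhe":[[36,2,70],{"hcd":75,"jd":41,"ld":36,"yao":90},{"d":65,"lvc":79,"mj":21,"r":71}]}
After op 3 (replace /bd/1/rsr 37): {"bd":[[61,37],{"is":37,"rsr":37},{"cw":29,"e":45}],"k":{"jm":[23,41,4,6,74],"jx":[75,50],"pgi":{"d":55,"uve":90}},"qhe":[[36,2,70],{"hcd":75,"jd":41,"ld":36,"yao":90},{"d":65,"lvc":79,"mj":21,"r":71}]}
After op 4 (replace /k/jm 99): {"bd":[[61,37],{"is":37,"rsr":37},{"cw":29,"e":45}],"k":{"jm":99,"jx":[75,50],"pgi":{"d":55,"uve":90}},"qhe":[[36,2,70],{"hcd":75,"jd":41,"ld":36,"yao":90},{"d":65,"lvc":79,"mj":21,"r":71}]}
After op 5 (add /k/jm 65): {"bd":[[61,37],{"is":37,"rsr":37},{"cw":29,"e":45}],"k":{"jm":65,"jx":[75,50],"pgi":{"d":55,"uve":90}},"qhe":[[36,2,70],{"hcd":75,"jd":41,"ld":36,"yao":90},{"d":65,"lvc":79,"mj":21,"r":71}]}
After op 6 (add /bd/1/yml 36): {"bd":[[61,37],{"is":37,"rsr":37,"yml":36},{"cw":29,"e":45}],"k":{"jm":65,"jx":[75,50],"pgi":{"d":55,"uve":90}},"qhe":[[36,2,70],{"hcd":75,"jd":41,"ld":36,"yao":90},{"d":65,"lvc":79,"mj":21,"r":71}]}
After op 7 (add /bd/0/2 60): {"bd":[[61,37,60],{"is":37,"rsr":37,"yml":36},{"cw":29,"e":45}],"k":{"jm":65,"jx":[75,50],"pgi":{"d":55,"uve":90}},"qhe":[[36,2,70],{"hcd":75,"jd":41,"ld":36,"yao":90},{"d":65,"lvc":79,"mj":21,"r":71}]}
After op 8 (add /bd/1/et 62): {"bd":[[61,37,60],{"et":62,"is":37,"rsr":37,"yml":36},{"cw":29,"e":45}],"k":{"jm":65,"jx":[75,50],"pgi":{"d":55,"uve":90}},"qhe":[[36,2,70],{"hcd":75,"jd":41,"ld":36,"yao":90},{"d":65,"lvc":79,"mj":21,"r":71}]}
After op 9 (remove /bd/2): {"bd":[[61,37,60],{"et":62,"is":37,"rsr":37,"yml":36}],"k":{"jm":65,"jx":[75,50],"pgi":{"d":55,"uve":90}},"qhe":[[36,2,70],{"hcd":75,"jd":41,"ld":36,"yao":90},{"d":65,"lvc":79,"mj":21,"r":71}]}
After op 10 (replace /k/jx/0 55): {"bd":[[61,37,60],{"et":62,"is":37,"rsr":37,"yml":36}],"k":{"jm":65,"jx":[55,50],"pgi":{"d":55,"uve":90}},"qhe":[[36,2,70],{"hcd":75,"jd":41,"ld":36,"yao":90},{"d":65,"lvc":79,"mj":21,"r":71}]}

Answer: {"bd":[[61,37,60],{"et":62,"is":37,"rsr":37,"yml":36}],"k":{"jm":65,"jx":[55,50],"pgi":{"d":55,"uve":90}},"qhe":[[36,2,70],{"hcd":75,"jd":41,"ld":36,"yao":90},{"d":65,"lvc":79,"mj":21,"r":71}]}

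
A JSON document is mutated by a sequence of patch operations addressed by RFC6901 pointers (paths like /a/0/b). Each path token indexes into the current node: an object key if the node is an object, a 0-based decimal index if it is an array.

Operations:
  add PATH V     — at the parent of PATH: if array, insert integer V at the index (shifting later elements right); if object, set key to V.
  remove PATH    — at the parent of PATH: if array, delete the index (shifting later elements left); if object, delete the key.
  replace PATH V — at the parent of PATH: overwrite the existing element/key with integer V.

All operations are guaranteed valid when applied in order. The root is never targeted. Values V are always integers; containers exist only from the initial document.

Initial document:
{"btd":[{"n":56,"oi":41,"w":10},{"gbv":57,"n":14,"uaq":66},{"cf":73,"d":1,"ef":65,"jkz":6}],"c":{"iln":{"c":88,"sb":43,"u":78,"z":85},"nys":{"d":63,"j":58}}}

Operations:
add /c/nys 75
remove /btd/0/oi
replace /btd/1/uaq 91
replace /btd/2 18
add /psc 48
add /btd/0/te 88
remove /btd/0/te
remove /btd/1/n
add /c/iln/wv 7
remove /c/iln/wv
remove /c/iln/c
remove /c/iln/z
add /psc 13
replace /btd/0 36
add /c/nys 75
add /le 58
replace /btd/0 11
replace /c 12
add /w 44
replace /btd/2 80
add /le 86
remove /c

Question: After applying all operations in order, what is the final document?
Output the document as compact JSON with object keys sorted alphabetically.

After op 1 (add /c/nys 75): {"btd":[{"n":56,"oi":41,"w":10},{"gbv":57,"n":14,"uaq":66},{"cf":73,"d":1,"ef":65,"jkz":6}],"c":{"iln":{"c":88,"sb":43,"u":78,"z":85},"nys":75}}
After op 2 (remove /btd/0/oi): {"btd":[{"n":56,"w":10},{"gbv":57,"n":14,"uaq":66},{"cf":73,"d":1,"ef":65,"jkz":6}],"c":{"iln":{"c":88,"sb":43,"u":78,"z":85},"nys":75}}
After op 3 (replace /btd/1/uaq 91): {"btd":[{"n":56,"w":10},{"gbv":57,"n":14,"uaq":91},{"cf":73,"d":1,"ef":65,"jkz":6}],"c":{"iln":{"c":88,"sb":43,"u":78,"z":85},"nys":75}}
After op 4 (replace /btd/2 18): {"btd":[{"n":56,"w":10},{"gbv":57,"n":14,"uaq":91},18],"c":{"iln":{"c":88,"sb":43,"u":78,"z":85},"nys":75}}
After op 5 (add /psc 48): {"btd":[{"n":56,"w":10},{"gbv":57,"n":14,"uaq":91},18],"c":{"iln":{"c":88,"sb":43,"u":78,"z":85},"nys":75},"psc":48}
After op 6 (add /btd/0/te 88): {"btd":[{"n":56,"te":88,"w":10},{"gbv":57,"n":14,"uaq":91},18],"c":{"iln":{"c":88,"sb":43,"u":78,"z":85},"nys":75},"psc":48}
After op 7 (remove /btd/0/te): {"btd":[{"n":56,"w":10},{"gbv":57,"n":14,"uaq":91},18],"c":{"iln":{"c":88,"sb":43,"u":78,"z":85},"nys":75},"psc":48}
After op 8 (remove /btd/1/n): {"btd":[{"n":56,"w":10},{"gbv":57,"uaq":91},18],"c":{"iln":{"c":88,"sb":43,"u":78,"z":85},"nys":75},"psc":48}
After op 9 (add /c/iln/wv 7): {"btd":[{"n":56,"w":10},{"gbv":57,"uaq":91},18],"c":{"iln":{"c":88,"sb":43,"u":78,"wv":7,"z":85},"nys":75},"psc":48}
After op 10 (remove /c/iln/wv): {"btd":[{"n":56,"w":10},{"gbv":57,"uaq":91},18],"c":{"iln":{"c":88,"sb":43,"u":78,"z":85},"nys":75},"psc":48}
After op 11 (remove /c/iln/c): {"btd":[{"n":56,"w":10},{"gbv":57,"uaq":91},18],"c":{"iln":{"sb":43,"u":78,"z":85},"nys":75},"psc":48}
After op 12 (remove /c/iln/z): {"btd":[{"n":56,"w":10},{"gbv":57,"uaq":91},18],"c":{"iln":{"sb":43,"u":78},"nys":75},"psc":48}
After op 13 (add /psc 13): {"btd":[{"n":56,"w":10},{"gbv":57,"uaq":91},18],"c":{"iln":{"sb":43,"u":78},"nys":75},"psc":13}
After op 14 (replace /btd/0 36): {"btd":[36,{"gbv":57,"uaq":91},18],"c":{"iln":{"sb":43,"u":78},"nys":75},"psc":13}
After op 15 (add /c/nys 75): {"btd":[36,{"gbv":57,"uaq":91},18],"c":{"iln":{"sb":43,"u":78},"nys":75},"psc":13}
After op 16 (add /le 58): {"btd":[36,{"gbv":57,"uaq":91},18],"c":{"iln":{"sb":43,"u":78},"nys":75},"le":58,"psc":13}
After op 17 (replace /btd/0 11): {"btd":[11,{"gbv":57,"uaq":91},18],"c":{"iln":{"sb":43,"u":78},"nys":75},"le":58,"psc":13}
After op 18 (replace /c 12): {"btd":[11,{"gbv":57,"uaq":91},18],"c":12,"le":58,"psc":13}
After op 19 (add /w 44): {"btd":[11,{"gbv":57,"uaq":91},18],"c":12,"le":58,"psc":13,"w":44}
After op 20 (replace /btd/2 80): {"btd":[11,{"gbv":57,"uaq":91},80],"c":12,"le":58,"psc":13,"w":44}
After op 21 (add /le 86): {"btd":[11,{"gbv":57,"uaq":91},80],"c":12,"le":86,"psc":13,"w":44}
After op 22 (remove /c): {"btd":[11,{"gbv":57,"uaq":91},80],"le":86,"psc":13,"w":44}

Answer: {"btd":[11,{"gbv":57,"uaq":91},80],"le":86,"psc":13,"w":44}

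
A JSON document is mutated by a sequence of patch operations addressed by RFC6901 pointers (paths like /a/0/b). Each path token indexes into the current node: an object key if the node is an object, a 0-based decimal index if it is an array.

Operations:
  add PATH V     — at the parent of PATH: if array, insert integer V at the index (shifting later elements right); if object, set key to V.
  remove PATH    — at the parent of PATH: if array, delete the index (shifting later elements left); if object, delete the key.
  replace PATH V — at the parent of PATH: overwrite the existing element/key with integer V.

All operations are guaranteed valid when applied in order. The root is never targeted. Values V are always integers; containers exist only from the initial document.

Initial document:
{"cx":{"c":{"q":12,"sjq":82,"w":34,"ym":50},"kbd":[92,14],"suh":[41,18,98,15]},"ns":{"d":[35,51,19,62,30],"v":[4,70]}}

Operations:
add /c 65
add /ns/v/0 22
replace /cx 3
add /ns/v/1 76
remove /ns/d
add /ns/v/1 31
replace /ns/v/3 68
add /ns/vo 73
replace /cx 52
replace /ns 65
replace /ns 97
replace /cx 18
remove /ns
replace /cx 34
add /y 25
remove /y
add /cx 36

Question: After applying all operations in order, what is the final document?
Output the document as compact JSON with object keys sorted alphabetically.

After op 1 (add /c 65): {"c":65,"cx":{"c":{"q":12,"sjq":82,"w":34,"ym":50},"kbd":[92,14],"suh":[41,18,98,15]},"ns":{"d":[35,51,19,62,30],"v":[4,70]}}
After op 2 (add /ns/v/0 22): {"c":65,"cx":{"c":{"q":12,"sjq":82,"w":34,"ym":50},"kbd":[92,14],"suh":[41,18,98,15]},"ns":{"d":[35,51,19,62,30],"v":[22,4,70]}}
After op 3 (replace /cx 3): {"c":65,"cx":3,"ns":{"d":[35,51,19,62,30],"v":[22,4,70]}}
After op 4 (add /ns/v/1 76): {"c":65,"cx":3,"ns":{"d":[35,51,19,62,30],"v":[22,76,4,70]}}
After op 5 (remove /ns/d): {"c":65,"cx":3,"ns":{"v":[22,76,4,70]}}
After op 6 (add /ns/v/1 31): {"c":65,"cx":3,"ns":{"v":[22,31,76,4,70]}}
After op 7 (replace /ns/v/3 68): {"c":65,"cx":3,"ns":{"v":[22,31,76,68,70]}}
After op 8 (add /ns/vo 73): {"c":65,"cx":3,"ns":{"v":[22,31,76,68,70],"vo":73}}
After op 9 (replace /cx 52): {"c":65,"cx":52,"ns":{"v":[22,31,76,68,70],"vo":73}}
After op 10 (replace /ns 65): {"c":65,"cx":52,"ns":65}
After op 11 (replace /ns 97): {"c":65,"cx":52,"ns":97}
After op 12 (replace /cx 18): {"c":65,"cx":18,"ns":97}
After op 13 (remove /ns): {"c":65,"cx":18}
After op 14 (replace /cx 34): {"c":65,"cx":34}
After op 15 (add /y 25): {"c":65,"cx":34,"y":25}
After op 16 (remove /y): {"c":65,"cx":34}
After op 17 (add /cx 36): {"c":65,"cx":36}

Answer: {"c":65,"cx":36}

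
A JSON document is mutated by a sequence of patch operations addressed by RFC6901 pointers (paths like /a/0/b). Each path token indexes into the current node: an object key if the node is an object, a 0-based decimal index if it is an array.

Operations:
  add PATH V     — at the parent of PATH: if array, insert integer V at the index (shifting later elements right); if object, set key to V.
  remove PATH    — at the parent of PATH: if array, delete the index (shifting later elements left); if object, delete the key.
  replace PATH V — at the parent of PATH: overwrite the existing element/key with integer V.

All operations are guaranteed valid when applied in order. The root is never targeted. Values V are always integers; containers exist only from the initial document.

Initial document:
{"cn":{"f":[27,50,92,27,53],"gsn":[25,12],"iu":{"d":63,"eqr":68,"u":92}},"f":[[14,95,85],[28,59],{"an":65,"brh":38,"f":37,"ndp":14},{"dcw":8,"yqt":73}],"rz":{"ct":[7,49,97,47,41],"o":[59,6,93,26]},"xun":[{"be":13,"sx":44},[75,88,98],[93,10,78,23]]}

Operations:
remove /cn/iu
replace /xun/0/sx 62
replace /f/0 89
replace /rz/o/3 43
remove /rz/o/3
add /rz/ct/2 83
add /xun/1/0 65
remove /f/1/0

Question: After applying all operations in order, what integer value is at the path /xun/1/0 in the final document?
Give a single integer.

After op 1 (remove /cn/iu): {"cn":{"f":[27,50,92,27,53],"gsn":[25,12]},"f":[[14,95,85],[28,59],{"an":65,"brh":38,"f":37,"ndp":14},{"dcw":8,"yqt":73}],"rz":{"ct":[7,49,97,47,41],"o":[59,6,93,26]},"xun":[{"be":13,"sx":44},[75,88,98],[93,10,78,23]]}
After op 2 (replace /xun/0/sx 62): {"cn":{"f":[27,50,92,27,53],"gsn":[25,12]},"f":[[14,95,85],[28,59],{"an":65,"brh":38,"f":37,"ndp":14},{"dcw":8,"yqt":73}],"rz":{"ct":[7,49,97,47,41],"o":[59,6,93,26]},"xun":[{"be":13,"sx":62},[75,88,98],[93,10,78,23]]}
After op 3 (replace /f/0 89): {"cn":{"f":[27,50,92,27,53],"gsn":[25,12]},"f":[89,[28,59],{"an":65,"brh":38,"f":37,"ndp":14},{"dcw":8,"yqt":73}],"rz":{"ct":[7,49,97,47,41],"o":[59,6,93,26]},"xun":[{"be":13,"sx":62},[75,88,98],[93,10,78,23]]}
After op 4 (replace /rz/o/3 43): {"cn":{"f":[27,50,92,27,53],"gsn":[25,12]},"f":[89,[28,59],{"an":65,"brh":38,"f":37,"ndp":14},{"dcw":8,"yqt":73}],"rz":{"ct":[7,49,97,47,41],"o":[59,6,93,43]},"xun":[{"be":13,"sx":62},[75,88,98],[93,10,78,23]]}
After op 5 (remove /rz/o/3): {"cn":{"f":[27,50,92,27,53],"gsn":[25,12]},"f":[89,[28,59],{"an":65,"brh":38,"f":37,"ndp":14},{"dcw":8,"yqt":73}],"rz":{"ct":[7,49,97,47,41],"o":[59,6,93]},"xun":[{"be":13,"sx":62},[75,88,98],[93,10,78,23]]}
After op 6 (add /rz/ct/2 83): {"cn":{"f":[27,50,92,27,53],"gsn":[25,12]},"f":[89,[28,59],{"an":65,"brh":38,"f":37,"ndp":14},{"dcw":8,"yqt":73}],"rz":{"ct":[7,49,83,97,47,41],"o":[59,6,93]},"xun":[{"be":13,"sx":62},[75,88,98],[93,10,78,23]]}
After op 7 (add /xun/1/0 65): {"cn":{"f":[27,50,92,27,53],"gsn":[25,12]},"f":[89,[28,59],{"an":65,"brh":38,"f":37,"ndp":14},{"dcw":8,"yqt":73}],"rz":{"ct":[7,49,83,97,47,41],"o":[59,6,93]},"xun":[{"be":13,"sx":62},[65,75,88,98],[93,10,78,23]]}
After op 8 (remove /f/1/0): {"cn":{"f":[27,50,92,27,53],"gsn":[25,12]},"f":[89,[59],{"an":65,"brh":38,"f":37,"ndp":14},{"dcw":8,"yqt":73}],"rz":{"ct":[7,49,83,97,47,41],"o":[59,6,93]},"xun":[{"be":13,"sx":62},[65,75,88,98],[93,10,78,23]]}
Value at /xun/1/0: 65

Answer: 65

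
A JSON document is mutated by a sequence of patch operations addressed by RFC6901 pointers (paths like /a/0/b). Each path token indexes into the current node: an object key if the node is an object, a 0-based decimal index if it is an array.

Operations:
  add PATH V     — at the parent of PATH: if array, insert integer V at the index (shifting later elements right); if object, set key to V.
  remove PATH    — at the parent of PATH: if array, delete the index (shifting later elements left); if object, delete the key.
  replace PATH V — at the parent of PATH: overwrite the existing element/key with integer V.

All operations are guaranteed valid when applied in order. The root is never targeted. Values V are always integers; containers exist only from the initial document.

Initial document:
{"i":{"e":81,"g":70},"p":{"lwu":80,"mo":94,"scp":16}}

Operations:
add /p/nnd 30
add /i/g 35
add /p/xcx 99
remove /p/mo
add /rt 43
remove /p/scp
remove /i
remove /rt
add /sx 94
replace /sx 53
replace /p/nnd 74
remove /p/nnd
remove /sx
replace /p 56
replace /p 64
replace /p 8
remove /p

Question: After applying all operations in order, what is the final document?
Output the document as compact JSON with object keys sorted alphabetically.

Answer: {}

Derivation:
After op 1 (add /p/nnd 30): {"i":{"e":81,"g":70},"p":{"lwu":80,"mo":94,"nnd":30,"scp":16}}
After op 2 (add /i/g 35): {"i":{"e":81,"g":35},"p":{"lwu":80,"mo":94,"nnd":30,"scp":16}}
After op 3 (add /p/xcx 99): {"i":{"e":81,"g":35},"p":{"lwu":80,"mo":94,"nnd":30,"scp":16,"xcx":99}}
After op 4 (remove /p/mo): {"i":{"e":81,"g":35},"p":{"lwu":80,"nnd":30,"scp":16,"xcx":99}}
After op 5 (add /rt 43): {"i":{"e":81,"g":35},"p":{"lwu":80,"nnd":30,"scp":16,"xcx":99},"rt":43}
After op 6 (remove /p/scp): {"i":{"e":81,"g":35},"p":{"lwu":80,"nnd":30,"xcx":99},"rt":43}
After op 7 (remove /i): {"p":{"lwu":80,"nnd":30,"xcx":99},"rt":43}
After op 8 (remove /rt): {"p":{"lwu":80,"nnd":30,"xcx":99}}
After op 9 (add /sx 94): {"p":{"lwu":80,"nnd":30,"xcx":99},"sx":94}
After op 10 (replace /sx 53): {"p":{"lwu":80,"nnd":30,"xcx":99},"sx":53}
After op 11 (replace /p/nnd 74): {"p":{"lwu":80,"nnd":74,"xcx":99},"sx":53}
After op 12 (remove /p/nnd): {"p":{"lwu":80,"xcx":99},"sx":53}
After op 13 (remove /sx): {"p":{"lwu":80,"xcx":99}}
After op 14 (replace /p 56): {"p":56}
After op 15 (replace /p 64): {"p":64}
After op 16 (replace /p 8): {"p":8}
After op 17 (remove /p): {}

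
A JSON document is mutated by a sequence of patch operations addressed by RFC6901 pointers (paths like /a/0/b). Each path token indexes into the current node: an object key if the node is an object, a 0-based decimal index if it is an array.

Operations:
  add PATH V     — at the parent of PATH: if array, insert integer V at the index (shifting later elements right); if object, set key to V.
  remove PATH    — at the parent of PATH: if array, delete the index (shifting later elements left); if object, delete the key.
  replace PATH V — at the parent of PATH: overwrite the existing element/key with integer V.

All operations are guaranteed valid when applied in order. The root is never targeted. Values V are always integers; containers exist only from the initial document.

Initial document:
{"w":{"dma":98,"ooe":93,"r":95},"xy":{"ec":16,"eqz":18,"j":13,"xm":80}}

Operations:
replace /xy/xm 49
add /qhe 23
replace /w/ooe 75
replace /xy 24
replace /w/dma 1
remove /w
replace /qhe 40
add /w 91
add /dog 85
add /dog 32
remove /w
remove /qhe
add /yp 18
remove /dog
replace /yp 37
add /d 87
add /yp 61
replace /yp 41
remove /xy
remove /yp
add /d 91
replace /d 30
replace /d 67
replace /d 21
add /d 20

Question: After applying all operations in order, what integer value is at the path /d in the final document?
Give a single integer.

Answer: 20

Derivation:
After op 1 (replace /xy/xm 49): {"w":{"dma":98,"ooe":93,"r":95},"xy":{"ec":16,"eqz":18,"j":13,"xm":49}}
After op 2 (add /qhe 23): {"qhe":23,"w":{"dma":98,"ooe":93,"r":95},"xy":{"ec":16,"eqz":18,"j":13,"xm":49}}
After op 3 (replace /w/ooe 75): {"qhe":23,"w":{"dma":98,"ooe":75,"r":95},"xy":{"ec":16,"eqz":18,"j":13,"xm":49}}
After op 4 (replace /xy 24): {"qhe":23,"w":{"dma":98,"ooe":75,"r":95},"xy":24}
After op 5 (replace /w/dma 1): {"qhe":23,"w":{"dma":1,"ooe":75,"r":95},"xy":24}
After op 6 (remove /w): {"qhe":23,"xy":24}
After op 7 (replace /qhe 40): {"qhe":40,"xy":24}
After op 8 (add /w 91): {"qhe":40,"w":91,"xy":24}
After op 9 (add /dog 85): {"dog":85,"qhe":40,"w":91,"xy":24}
After op 10 (add /dog 32): {"dog":32,"qhe":40,"w":91,"xy":24}
After op 11 (remove /w): {"dog":32,"qhe":40,"xy":24}
After op 12 (remove /qhe): {"dog":32,"xy":24}
After op 13 (add /yp 18): {"dog":32,"xy":24,"yp":18}
After op 14 (remove /dog): {"xy":24,"yp":18}
After op 15 (replace /yp 37): {"xy":24,"yp":37}
After op 16 (add /d 87): {"d":87,"xy":24,"yp":37}
After op 17 (add /yp 61): {"d":87,"xy":24,"yp":61}
After op 18 (replace /yp 41): {"d":87,"xy":24,"yp":41}
After op 19 (remove /xy): {"d":87,"yp":41}
After op 20 (remove /yp): {"d":87}
After op 21 (add /d 91): {"d":91}
After op 22 (replace /d 30): {"d":30}
After op 23 (replace /d 67): {"d":67}
After op 24 (replace /d 21): {"d":21}
After op 25 (add /d 20): {"d":20}
Value at /d: 20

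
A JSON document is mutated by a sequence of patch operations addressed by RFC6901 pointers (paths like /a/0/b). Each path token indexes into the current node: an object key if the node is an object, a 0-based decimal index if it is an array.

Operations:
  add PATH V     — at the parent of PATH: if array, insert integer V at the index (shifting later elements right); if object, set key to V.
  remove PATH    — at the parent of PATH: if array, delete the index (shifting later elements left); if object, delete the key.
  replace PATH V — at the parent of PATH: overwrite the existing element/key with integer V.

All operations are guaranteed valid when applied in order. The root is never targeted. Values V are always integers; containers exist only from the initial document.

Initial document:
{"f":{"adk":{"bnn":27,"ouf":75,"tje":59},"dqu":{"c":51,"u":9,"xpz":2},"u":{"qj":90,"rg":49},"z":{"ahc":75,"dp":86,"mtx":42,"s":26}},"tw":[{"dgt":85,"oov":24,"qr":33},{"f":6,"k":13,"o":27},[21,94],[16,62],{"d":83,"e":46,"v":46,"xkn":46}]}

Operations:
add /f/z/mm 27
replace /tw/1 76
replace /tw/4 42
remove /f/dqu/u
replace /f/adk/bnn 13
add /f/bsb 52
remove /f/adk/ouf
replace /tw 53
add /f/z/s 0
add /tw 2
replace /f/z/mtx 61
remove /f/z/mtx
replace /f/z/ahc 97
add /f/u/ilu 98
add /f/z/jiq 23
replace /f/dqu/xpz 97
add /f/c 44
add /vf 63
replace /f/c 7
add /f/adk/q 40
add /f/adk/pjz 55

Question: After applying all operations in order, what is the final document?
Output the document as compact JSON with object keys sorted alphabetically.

After op 1 (add /f/z/mm 27): {"f":{"adk":{"bnn":27,"ouf":75,"tje":59},"dqu":{"c":51,"u":9,"xpz":2},"u":{"qj":90,"rg":49},"z":{"ahc":75,"dp":86,"mm":27,"mtx":42,"s":26}},"tw":[{"dgt":85,"oov":24,"qr":33},{"f":6,"k":13,"o":27},[21,94],[16,62],{"d":83,"e":46,"v":46,"xkn":46}]}
After op 2 (replace /tw/1 76): {"f":{"adk":{"bnn":27,"ouf":75,"tje":59},"dqu":{"c":51,"u":9,"xpz":2},"u":{"qj":90,"rg":49},"z":{"ahc":75,"dp":86,"mm":27,"mtx":42,"s":26}},"tw":[{"dgt":85,"oov":24,"qr":33},76,[21,94],[16,62],{"d":83,"e":46,"v":46,"xkn":46}]}
After op 3 (replace /tw/4 42): {"f":{"adk":{"bnn":27,"ouf":75,"tje":59},"dqu":{"c":51,"u":9,"xpz":2},"u":{"qj":90,"rg":49},"z":{"ahc":75,"dp":86,"mm":27,"mtx":42,"s":26}},"tw":[{"dgt":85,"oov":24,"qr":33},76,[21,94],[16,62],42]}
After op 4 (remove /f/dqu/u): {"f":{"adk":{"bnn":27,"ouf":75,"tje":59},"dqu":{"c":51,"xpz":2},"u":{"qj":90,"rg":49},"z":{"ahc":75,"dp":86,"mm":27,"mtx":42,"s":26}},"tw":[{"dgt":85,"oov":24,"qr":33},76,[21,94],[16,62],42]}
After op 5 (replace /f/adk/bnn 13): {"f":{"adk":{"bnn":13,"ouf":75,"tje":59},"dqu":{"c":51,"xpz":2},"u":{"qj":90,"rg":49},"z":{"ahc":75,"dp":86,"mm":27,"mtx":42,"s":26}},"tw":[{"dgt":85,"oov":24,"qr":33},76,[21,94],[16,62],42]}
After op 6 (add /f/bsb 52): {"f":{"adk":{"bnn":13,"ouf":75,"tje":59},"bsb":52,"dqu":{"c":51,"xpz":2},"u":{"qj":90,"rg":49},"z":{"ahc":75,"dp":86,"mm":27,"mtx":42,"s":26}},"tw":[{"dgt":85,"oov":24,"qr":33},76,[21,94],[16,62],42]}
After op 7 (remove /f/adk/ouf): {"f":{"adk":{"bnn":13,"tje":59},"bsb":52,"dqu":{"c":51,"xpz":2},"u":{"qj":90,"rg":49},"z":{"ahc":75,"dp":86,"mm":27,"mtx":42,"s":26}},"tw":[{"dgt":85,"oov":24,"qr":33},76,[21,94],[16,62],42]}
After op 8 (replace /tw 53): {"f":{"adk":{"bnn":13,"tje":59},"bsb":52,"dqu":{"c":51,"xpz":2},"u":{"qj":90,"rg":49},"z":{"ahc":75,"dp":86,"mm":27,"mtx":42,"s":26}},"tw":53}
After op 9 (add /f/z/s 0): {"f":{"adk":{"bnn":13,"tje":59},"bsb":52,"dqu":{"c":51,"xpz":2},"u":{"qj":90,"rg":49},"z":{"ahc":75,"dp":86,"mm":27,"mtx":42,"s":0}},"tw":53}
After op 10 (add /tw 2): {"f":{"adk":{"bnn":13,"tje":59},"bsb":52,"dqu":{"c":51,"xpz":2},"u":{"qj":90,"rg":49},"z":{"ahc":75,"dp":86,"mm":27,"mtx":42,"s":0}},"tw":2}
After op 11 (replace /f/z/mtx 61): {"f":{"adk":{"bnn":13,"tje":59},"bsb":52,"dqu":{"c":51,"xpz":2},"u":{"qj":90,"rg":49},"z":{"ahc":75,"dp":86,"mm":27,"mtx":61,"s":0}},"tw":2}
After op 12 (remove /f/z/mtx): {"f":{"adk":{"bnn":13,"tje":59},"bsb":52,"dqu":{"c":51,"xpz":2},"u":{"qj":90,"rg":49},"z":{"ahc":75,"dp":86,"mm":27,"s":0}},"tw":2}
After op 13 (replace /f/z/ahc 97): {"f":{"adk":{"bnn":13,"tje":59},"bsb":52,"dqu":{"c":51,"xpz":2},"u":{"qj":90,"rg":49},"z":{"ahc":97,"dp":86,"mm":27,"s":0}},"tw":2}
After op 14 (add /f/u/ilu 98): {"f":{"adk":{"bnn":13,"tje":59},"bsb":52,"dqu":{"c":51,"xpz":2},"u":{"ilu":98,"qj":90,"rg":49},"z":{"ahc":97,"dp":86,"mm":27,"s":0}},"tw":2}
After op 15 (add /f/z/jiq 23): {"f":{"adk":{"bnn":13,"tje":59},"bsb":52,"dqu":{"c":51,"xpz":2},"u":{"ilu":98,"qj":90,"rg":49},"z":{"ahc":97,"dp":86,"jiq":23,"mm":27,"s":0}},"tw":2}
After op 16 (replace /f/dqu/xpz 97): {"f":{"adk":{"bnn":13,"tje":59},"bsb":52,"dqu":{"c":51,"xpz":97},"u":{"ilu":98,"qj":90,"rg":49},"z":{"ahc":97,"dp":86,"jiq":23,"mm":27,"s":0}},"tw":2}
After op 17 (add /f/c 44): {"f":{"adk":{"bnn":13,"tje":59},"bsb":52,"c":44,"dqu":{"c":51,"xpz":97},"u":{"ilu":98,"qj":90,"rg":49},"z":{"ahc":97,"dp":86,"jiq":23,"mm":27,"s":0}},"tw":2}
After op 18 (add /vf 63): {"f":{"adk":{"bnn":13,"tje":59},"bsb":52,"c":44,"dqu":{"c":51,"xpz":97},"u":{"ilu":98,"qj":90,"rg":49},"z":{"ahc":97,"dp":86,"jiq":23,"mm":27,"s":0}},"tw":2,"vf":63}
After op 19 (replace /f/c 7): {"f":{"adk":{"bnn":13,"tje":59},"bsb":52,"c":7,"dqu":{"c":51,"xpz":97},"u":{"ilu":98,"qj":90,"rg":49},"z":{"ahc":97,"dp":86,"jiq":23,"mm":27,"s":0}},"tw":2,"vf":63}
After op 20 (add /f/adk/q 40): {"f":{"adk":{"bnn":13,"q":40,"tje":59},"bsb":52,"c":7,"dqu":{"c":51,"xpz":97},"u":{"ilu":98,"qj":90,"rg":49},"z":{"ahc":97,"dp":86,"jiq":23,"mm":27,"s":0}},"tw":2,"vf":63}
After op 21 (add /f/adk/pjz 55): {"f":{"adk":{"bnn":13,"pjz":55,"q":40,"tje":59},"bsb":52,"c":7,"dqu":{"c":51,"xpz":97},"u":{"ilu":98,"qj":90,"rg":49},"z":{"ahc":97,"dp":86,"jiq":23,"mm":27,"s":0}},"tw":2,"vf":63}

Answer: {"f":{"adk":{"bnn":13,"pjz":55,"q":40,"tje":59},"bsb":52,"c":7,"dqu":{"c":51,"xpz":97},"u":{"ilu":98,"qj":90,"rg":49},"z":{"ahc":97,"dp":86,"jiq":23,"mm":27,"s":0}},"tw":2,"vf":63}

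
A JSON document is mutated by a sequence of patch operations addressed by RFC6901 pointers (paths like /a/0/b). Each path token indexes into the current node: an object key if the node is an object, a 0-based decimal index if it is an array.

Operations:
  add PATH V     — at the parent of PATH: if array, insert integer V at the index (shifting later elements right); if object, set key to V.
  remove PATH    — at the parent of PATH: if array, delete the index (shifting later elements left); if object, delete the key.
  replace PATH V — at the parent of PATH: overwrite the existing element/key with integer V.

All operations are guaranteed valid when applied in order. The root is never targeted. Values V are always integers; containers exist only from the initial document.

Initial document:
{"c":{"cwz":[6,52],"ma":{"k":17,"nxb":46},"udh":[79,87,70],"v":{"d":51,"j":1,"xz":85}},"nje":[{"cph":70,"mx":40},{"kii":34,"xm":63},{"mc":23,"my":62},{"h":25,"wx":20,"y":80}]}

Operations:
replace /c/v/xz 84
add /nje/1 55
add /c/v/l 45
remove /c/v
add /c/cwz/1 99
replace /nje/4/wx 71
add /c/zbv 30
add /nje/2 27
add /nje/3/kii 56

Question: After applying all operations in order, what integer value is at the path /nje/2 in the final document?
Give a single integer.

Answer: 27

Derivation:
After op 1 (replace /c/v/xz 84): {"c":{"cwz":[6,52],"ma":{"k":17,"nxb":46},"udh":[79,87,70],"v":{"d":51,"j":1,"xz":84}},"nje":[{"cph":70,"mx":40},{"kii":34,"xm":63},{"mc":23,"my":62},{"h":25,"wx":20,"y":80}]}
After op 2 (add /nje/1 55): {"c":{"cwz":[6,52],"ma":{"k":17,"nxb":46},"udh":[79,87,70],"v":{"d":51,"j":1,"xz":84}},"nje":[{"cph":70,"mx":40},55,{"kii":34,"xm":63},{"mc":23,"my":62},{"h":25,"wx":20,"y":80}]}
After op 3 (add /c/v/l 45): {"c":{"cwz":[6,52],"ma":{"k":17,"nxb":46},"udh":[79,87,70],"v":{"d":51,"j":1,"l":45,"xz":84}},"nje":[{"cph":70,"mx":40},55,{"kii":34,"xm":63},{"mc":23,"my":62},{"h":25,"wx":20,"y":80}]}
After op 4 (remove /c/v): {"c":{"cwz":[6,52],"ma":{"k":17,"nxb":46},"udh":[79,87,70]},"nje":[{"cph":70,"mx":40},55,{"kii":34,"xm":63},{"mc":23,"my":62},{"h":25,"wx":20,"y":80}]}
After op 5 (add /c/cwz/1 99): {"c":{"cwz":[6,99,52],"ma":{"k":17,"nxb":46},"udh":[79,87,70]},"nje":[{"cph":70,"mx":40},55,{"kii":34,"xm":63},{"mc":23,"my":62},{"h":25,"wx":20,"y":80}]}
After op 6 (replace /nje/4/wx 71): {"c":{"cwz":[6,99,52],"ma":{"k":17,"nxb":46},"udh":[79,87,70]},"nje":[{"cph":70,"mx":40},55,{"kii":34,"xm":63},{"mc":23,"my":62},{"h":25,"wx":71,"y":80}]}
After op 7 (add /c/zbv 30): {"c":{"cwz":[6,99,52],"ma":{"k":17,"nxb":46},"udh":[79,87,70],"zbv":30},"nje":[{"cph":70,"mx":40},55,{"kii":34,"xm":63},{"mc":23,"my":62},{"h":25,"wx":71,"y":80}]}
After op 8 (add /nje/2 27): {"c":{"cwz":[6,99,52],"ma":{"k":17,"nxb":46},"udh":[79,87,70],"zbv":30},"nje":[{"cph":70,"mx":40},55,27,{"kii":34,"xm":63},{"mc":23,"my":62},{"h":25,"wx":71,"y":80}]}
After op 9 (add /nje/3/kii 56): {"c":{"cwz":[6,99,52],"ma":{"k":17,"nxb":46},"udh":[79,87,70],"zbv":30},"nje":[{"cph":70,"mx":40},55,27,{"kii":56,"xm":63},{"mc":23,"my":62},{"h":25,"wx":71,"y":80}]}
Value at /nje/2: 27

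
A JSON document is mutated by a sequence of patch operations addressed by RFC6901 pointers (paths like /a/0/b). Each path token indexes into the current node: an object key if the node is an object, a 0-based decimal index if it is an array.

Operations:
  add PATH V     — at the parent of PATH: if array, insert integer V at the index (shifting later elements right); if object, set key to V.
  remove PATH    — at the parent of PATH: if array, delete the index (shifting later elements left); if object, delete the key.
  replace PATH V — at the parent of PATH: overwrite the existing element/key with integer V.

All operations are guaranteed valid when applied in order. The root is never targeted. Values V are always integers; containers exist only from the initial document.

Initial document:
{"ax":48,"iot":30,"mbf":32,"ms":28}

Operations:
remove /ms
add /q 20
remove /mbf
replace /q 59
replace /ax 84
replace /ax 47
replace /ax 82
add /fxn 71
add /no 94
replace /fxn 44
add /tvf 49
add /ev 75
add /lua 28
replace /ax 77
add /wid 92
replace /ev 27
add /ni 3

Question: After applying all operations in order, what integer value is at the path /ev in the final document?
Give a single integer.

Answer: 27

Derivation:
After op 1 (remove /ms): {"ax":48,"iot":30,"mbf":32}
After op 2 (add /q 20): {"ax":48,"iot":30,"mbf":32,"q":20}
After op 3 (remove /mbf): {"ax":48,"iot":30,"q":20}
After op 4 (replace /q 59): {"ax":48,"iot":30,"q":59}
After op 5 (replace /ax 84): {"ax":84,"iot":30,"q":59}
After op 6 (replace /ax 47): {"ax":47,"iot":30,"q":59}
After op 7 (replace /ax 82): {"ax":82,"iot":30,"q":59}
After op 8 (add /fxn 71): {"ax":82,"fxn":71,"iot":30,"q":59}
After op 9 (add /no 94): {"ax":82,"fxn":71,"iot":30,"no":94,"q":59}
After op 10 (replace /fxn 44): {"ax":82,"fxn":44,"iot":30,"no":94,"q":59}
After op 11 (add /tvf 49): {"ax":82,"fxn":44,"iot":30,"no":94,"q":59,"tvf":49}
After op 12 (add /ev 75): {"ax":82,"ev":75,"fxn":44,"iot":30,"no":94,"q":59,"tvf":49}
After op 13 (add /lua 28): {"ax":82,"ev":75,"fxn":44,"iot":30,"lua":28,"no":94,"q":59,"tvf":49}
After op 14 (replace /ax 77): {"ax":77,"ev":75,"fxn":44,"iot":30,"lua":28,"no":94,"q":59,"tvf":49}
After op 15 (add /wid 92): {"ax":77,"ev":75,"fxn":44,"iot":30,"lua":28,"no":94,"q":59,"tvf":49,"wid":92}
After op 16 (replace /ev 27): {"ax":77,"ev":27,"fxn":44,"iot":30,"lua":28,"no":94,"q":59,"tvf":49,"wid":92}
After op 17 (add /ni 3): {"ax":77,"ev":27,"fxn":44,"iot":30,"lua":28,"ni":3,"no":94,"q":59,"tvf":49,"wid":92}
Value at /ev: 27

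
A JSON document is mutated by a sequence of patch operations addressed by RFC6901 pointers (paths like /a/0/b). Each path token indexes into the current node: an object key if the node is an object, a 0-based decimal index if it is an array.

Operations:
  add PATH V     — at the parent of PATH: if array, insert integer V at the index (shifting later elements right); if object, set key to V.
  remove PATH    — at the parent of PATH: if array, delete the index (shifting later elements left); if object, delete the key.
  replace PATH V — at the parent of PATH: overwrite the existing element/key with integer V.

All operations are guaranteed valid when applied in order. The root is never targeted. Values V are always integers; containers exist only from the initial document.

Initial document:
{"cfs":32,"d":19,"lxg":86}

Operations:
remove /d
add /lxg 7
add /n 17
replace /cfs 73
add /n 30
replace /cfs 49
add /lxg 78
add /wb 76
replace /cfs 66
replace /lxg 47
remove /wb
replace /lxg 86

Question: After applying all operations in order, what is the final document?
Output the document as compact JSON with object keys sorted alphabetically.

After op 1 (remove /d): {"cfs":32,"lxg":86}
After op 2 (add /lxg 7): {"cfs":32,"lxg":7}
After op 3 (add /n 17): {"cfs":32,"lxg":7,"n":17}
After op 4 (replace /cfs 73): {"cfs":73,"lxg":7,"n":17}
After op 5 (add /n 30): {"cfs":73,"lxg":7,"n":30}
After op 6 (replace /cfs 49): {"cfs":49,"lxg":7,"n":30}
After op 7 (add /lxg 78): {"cfs":49,"lxg":78,"n":30}
After op 8 (add /wb 76): {"cfs":49,"lxg":78,"n":30,"wb":76}
After op 9 (replace /cfs 66): {"cfs":66,"lxg":78,"n":30,"wb":76}
After op 10 (replace /lxg 47): {"cfs":66,"lxg":47,"n":30,"wb":76}
After op 11 (remove /wb): {"cfs":66,"lxg":47,"n":30}
After op 12 (replace /lxg 86): {"cfs":66,"lxg":86,"n":30}

Answer: {"cfs":66,"lxg":86,"n":30}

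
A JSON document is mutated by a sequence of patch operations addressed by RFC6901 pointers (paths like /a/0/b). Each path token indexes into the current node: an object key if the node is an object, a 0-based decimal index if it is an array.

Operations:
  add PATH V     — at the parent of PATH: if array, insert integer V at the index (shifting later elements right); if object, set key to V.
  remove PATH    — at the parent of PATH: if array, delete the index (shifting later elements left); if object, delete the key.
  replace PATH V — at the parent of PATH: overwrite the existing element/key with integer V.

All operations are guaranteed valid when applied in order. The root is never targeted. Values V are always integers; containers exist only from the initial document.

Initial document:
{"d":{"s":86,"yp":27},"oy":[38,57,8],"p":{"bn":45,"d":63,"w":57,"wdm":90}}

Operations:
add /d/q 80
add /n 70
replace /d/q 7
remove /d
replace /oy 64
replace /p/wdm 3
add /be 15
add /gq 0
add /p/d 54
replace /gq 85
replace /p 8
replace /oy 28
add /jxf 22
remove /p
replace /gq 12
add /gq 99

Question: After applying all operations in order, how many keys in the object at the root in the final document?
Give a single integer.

After op 1 (add /d/q 80): {"d":{"q":80,"s":86,"yp":27},"oy":[38,57,8],"p":{"bn":45,"d":63,"w":57,"wdm":90}}
After op 2 (add /n 70): {"d":{"q":80,"s":86,"yp":27},"n":70,"oy":[38,57,8],"p":{"bn":45,"d":63,"w":57,"wdm":90}}
After op 3 (replace /d/q 7): {"d":{"q":7,"s":86,"yp":27},"n":70,"oy":[38,57,8],"p":{"bn":45,"d":63,"w":57,"wdm":90}}
After op 4 (remove /d): {"n":70,"oy":[38,57,8],"p":{"bn":45,"d":63,"w":57,"wdm":90}}
After op 5 (replace /oy 64): {"n":70,"oy":64,"p":{"bn":45,"d":63,"w":57,"wdm":90}}
After op 6 (replace /p/wdm 3): {"n":70,"oy":64,"p":{"bn":45,"d":63,"w":57,"wdm":3}}
After op 7 (add /be 15): {"be":15,"n":70,"oy":64,"p":{"bn":45,"d":63,"w":57,"wdm":3}}
After op 8 (add /gq 0): {"be":15,"gq":0,"n":70,"oy":64,"p":{"bn":45,"d":63,"w":57,"wdm":3}}
After op 9 (add /p/d 54): {"be":15,"gq":0,"n":70,"oy":64,"p":{"bn":45,"d":54,"w":57,"wdm":3}}
After op 10 (replace /gq 85): {"be":15,"gq":85,"n":70,"oy":64,"p":{"bn":45,"d":54,"w":57,"wdm":3}}
After op 11 (replace /p 8): {"be":15,"gq":85,"n":70,"oy":64,"p":8}
After op 12 (replace /oy 28): {"be":15,"gq":85,"n":70,"oy":28,"p":8}
After op 13 (add /jxf 22): {"be":15,"gq":85,"jxf":22,"n":70,"oy":28,"p":8}
After op 14 (remove /p): {"be":15,"gq":85,"jxf":22,"n":70,"oy":28}
After op 15 (replace /gq 12): {"be":15,"gq":12,"jxf":22,"n":70,"oy":28}
After op 16 (add /gq 99): {"be":15,"gq":99,"jxf":22,"n":70,"oy":28}
Size at the root: 5

Answer: 5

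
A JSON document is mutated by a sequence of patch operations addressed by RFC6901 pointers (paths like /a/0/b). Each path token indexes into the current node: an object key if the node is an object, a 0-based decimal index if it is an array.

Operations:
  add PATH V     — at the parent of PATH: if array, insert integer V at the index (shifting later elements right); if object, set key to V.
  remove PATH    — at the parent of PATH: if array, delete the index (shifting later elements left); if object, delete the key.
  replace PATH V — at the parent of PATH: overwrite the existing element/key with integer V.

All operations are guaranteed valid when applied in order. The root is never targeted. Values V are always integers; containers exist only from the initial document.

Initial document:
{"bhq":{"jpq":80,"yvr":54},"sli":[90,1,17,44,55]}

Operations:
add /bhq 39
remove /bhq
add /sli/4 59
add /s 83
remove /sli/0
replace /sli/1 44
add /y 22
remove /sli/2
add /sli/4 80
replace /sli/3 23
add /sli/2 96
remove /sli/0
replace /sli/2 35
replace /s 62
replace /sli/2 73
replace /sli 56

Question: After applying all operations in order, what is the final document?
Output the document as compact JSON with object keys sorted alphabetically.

Answer: {"s":62,"sli":56,"y":22}

Derivation:
After op 1 (add /bhq 39): {"bhq":39,"sli":[90,1,17,44,55]}
After op 2 (remove /bhq): {"sli":[90,1,17,44,55]}
After op 3 (add /sli/4 59): {"sli":[90,1,17,44,59,55]}
After op 4 (add /s 83): {"s":83,"sli":[90,1,17,44,59,55]}
After op 5 (remove /sli/0): {"s":83,"sli":[1,17,44,59,55]}
After op 6 (replace /sli/1 44): {"s":83,"sli":[1,44,44,59,55]}
After op 7 (add /y 22): {"s":83,"sli":[1,44,44,59,55],"y":22}
After op 8 (remove /sli/2): {"s":83,"sli":[1,44,59,55],"y":22}
After op 9 (add /sli/4 80): {"s":83,"sli":[1,44,59,55,80],"y":22}
After op 10 (replace /sli/3 23): {"s":83,"sli":[1,44,59,23,80],"y":22}
After op 11 (add /sli/2 96): {"s":83,"sli":[1,44,96,59,23,80],"y":22}
After op 12 (remove /sli/0): {"s":83,"sli":[44,96,59,23,80],"y":22}
After op 13 (replace /sli/2 35): {"s":83,"sli":[44,96,35,23,80],"y":22}
After op 14 (replace /s 62): {"s":62,"sli":[44,96,35,23,80],"y":22}
After op 15 (replace /sli/2 73): {"s":62,"sli":[44,96,73,23,80],"y":22}
After op 16 (replace /sli 56): {"s":62,"sli":56,"y":22}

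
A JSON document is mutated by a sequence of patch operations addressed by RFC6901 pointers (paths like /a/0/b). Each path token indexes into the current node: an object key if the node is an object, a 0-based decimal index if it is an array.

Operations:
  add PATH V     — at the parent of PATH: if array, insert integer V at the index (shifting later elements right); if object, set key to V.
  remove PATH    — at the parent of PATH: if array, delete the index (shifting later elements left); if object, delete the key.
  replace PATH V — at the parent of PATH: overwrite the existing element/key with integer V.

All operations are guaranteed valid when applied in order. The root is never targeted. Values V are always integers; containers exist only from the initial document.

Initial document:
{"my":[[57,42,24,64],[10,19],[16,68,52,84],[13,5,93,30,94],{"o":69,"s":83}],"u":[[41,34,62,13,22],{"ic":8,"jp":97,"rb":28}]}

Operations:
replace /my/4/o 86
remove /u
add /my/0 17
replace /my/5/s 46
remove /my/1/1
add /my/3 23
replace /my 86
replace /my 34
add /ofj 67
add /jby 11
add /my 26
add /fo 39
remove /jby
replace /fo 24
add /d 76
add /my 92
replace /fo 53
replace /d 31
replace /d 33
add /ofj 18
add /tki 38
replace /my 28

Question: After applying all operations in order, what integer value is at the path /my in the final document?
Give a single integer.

After op 1 (replace /my/4/o 86): {"my":[[57,42,24,64],[10,19],[16,68,52,84],[13,5,93,30,94],{"o":86,"s":83}],"u":[[41,34,62,13,22],{"ic":8,"jp":97,"rb":28}]}
After op 2 (remove /u): {"my":[[57,42,24,64],[10,19],[16,68,52,84],[13,5,93,30,94],{"o":86,"s":83}]}
After op 3 (add /my/0 17): {"my":[17,[57,42,24,64],[10,19],[16,68,52,84],[13,5,93,30,94],{"o":86,"s":83}]}
After op 4 (replace /my/5/s 46): {"my":[17,[57,42,24,64],[10,19],[16,68,52,84],[13,5,93,30,94],{"o":86,"s":46}]}
After op 5 (remove /my/1/1): {"my":[17,[57,24,64],[10,19],[16,68,52,84],[13,5,93,30,94],{"o":86,"s":46}]}
After op 6 (add /my/3 23): {"my":[17,[57,24,64],[10,19],23,[16,68,52,84],[13,5,93,30,94],{"o":86,"s":46}]}
After op 7 (replace /my 86): {"my":86}
After op 8 (replace /my 34): {"my":34}
After op 9 (add /ofj 67): {"my":34,"ofj":67}
After op 10 (add /jby 11): {"jby":11,"my":34,"ofj":67}
After op 11 (add /my 26): {"jby":11,"my":26,"ofj":67}
After op 12 (add /fo 39): {"fo":39,"jby":11,"my":26,"ofj":67}
After op 13 (remove /jby): {"fo":39,"my":26,"ofj":67}
After op 14 (replace /fo 24): {"fo":24,"my":26,"ofj":67}
After op 15 (add /d 76): {"d":76,"fo":24,"my":26,"ofj":67}
After op 16 (add /my 92): {"d":76,"fo":24,"my":92,"ofj":67}
After op 17 (replace /fo 53): {"d":76,"fo":53,"my":92,"ofj":67}
After op 18 (replace /d 31): {"d":31,"fo":53,"my":92,"ofj":67}
After op 19 (replace /d 33): {"d":33,"fo":53,"my":92,"ofj":67}
After op 20 (add /ofj 18): {"d":33,"fo":53,"my":92,"ofj":18}
After op 21 (add /tki 38): {"d":33,"fo":53,"my":92,"ofj":18,"tki":38}
After op 22 (replace /my 28): {"d":33,"fo":53,"my":28,"ofj":18,"tki":38}
Value at /my: 28

Answer: 28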